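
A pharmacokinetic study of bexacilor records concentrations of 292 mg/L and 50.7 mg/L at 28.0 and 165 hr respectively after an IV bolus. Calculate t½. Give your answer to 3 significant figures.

54.2 hours

k = ln(C₁/C₂) / (t₂ − t₁) = ln(292/50.7) / (165 − 28.0)
  = 1.751 / 137.0 = 0.01278 hr⁻¹
t½ = ln 2 / k = ln 2 / 0.01278 ≈ 54.2 hours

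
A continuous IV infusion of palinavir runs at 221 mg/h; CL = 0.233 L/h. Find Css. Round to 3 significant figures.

Css = infusion rate / CL = 221 / 0.233 ≈ 948 µg/mL

948 µg/mL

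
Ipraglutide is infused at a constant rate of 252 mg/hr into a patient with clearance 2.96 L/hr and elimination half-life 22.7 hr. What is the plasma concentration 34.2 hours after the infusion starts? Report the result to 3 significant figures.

55.2 mg/L

Css = rate / CL = 252 / 2.96 = 85.14 mg/L
k = ln 2 / 22.7 = 0.03054 hr⁻¹
C(t) = Css (1 − e^(−kt)) = 85.14 × (1 − e^(−1.044)) = 85.14 × 0.6481 ≈ 55.2 mg/L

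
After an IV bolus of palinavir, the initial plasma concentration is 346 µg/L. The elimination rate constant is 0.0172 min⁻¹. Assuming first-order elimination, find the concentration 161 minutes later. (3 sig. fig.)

21.7 µg/L

C(t) = C₀ e^(−kt) = 346 × e^(−0.01720 × 161) = 346 × e^(−2.769) = 346 × 0.06271 ≈ 21.7 µg/L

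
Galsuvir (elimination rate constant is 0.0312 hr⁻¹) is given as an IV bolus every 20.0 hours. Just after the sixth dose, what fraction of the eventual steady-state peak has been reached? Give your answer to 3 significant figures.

0.976

f_n = 1 − e^(−nkτ) = 1 − e^(−6 × 0.03120 × 20.0) = 1 − e^(−3.744) = 1 − 0.02366 ≈ 0.976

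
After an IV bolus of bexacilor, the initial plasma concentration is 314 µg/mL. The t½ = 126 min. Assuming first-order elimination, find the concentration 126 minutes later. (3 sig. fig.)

k = ln 2 / 126 = 0.005501 min⁻¹
C(t) = C₀ e^(−kt) = 314 × e^(−0.005501 × 126) = 314 × e^(−0.6931) = 314 × 0.5000 ≈ 157 µg/mL

157 µg/mL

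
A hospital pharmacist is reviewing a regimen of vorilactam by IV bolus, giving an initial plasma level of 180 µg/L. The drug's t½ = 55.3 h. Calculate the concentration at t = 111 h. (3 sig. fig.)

44.8 µg/L

k = ln 2 / 55.3 = 0.01253 h⁻¹
C(t) = C₀ e^(−kt) = 180 × e^(−0.01253 × 111) = 180 × e^(−1.391) = 180 × 0.2487 ≈ 44.8 µg/L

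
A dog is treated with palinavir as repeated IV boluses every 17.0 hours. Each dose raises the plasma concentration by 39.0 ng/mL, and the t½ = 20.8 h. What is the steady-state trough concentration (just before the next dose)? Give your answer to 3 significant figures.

k = ln 2 / 20.8 = 0.03332 h⁻¹
Fraction remaining after one interval: e^(−kτ) = e^(−0.03332 × 17.0) = 0.5675
R = 1 / (1 − 0.5675) = 2.312
Css,max = 39.0 × 2.312 = 90.17 ng/mL
Css,min = Css,max × e^(−kτ) = 90.17 × 0.5675 ≈ 51.2 ng/mL

51.2 ng/mL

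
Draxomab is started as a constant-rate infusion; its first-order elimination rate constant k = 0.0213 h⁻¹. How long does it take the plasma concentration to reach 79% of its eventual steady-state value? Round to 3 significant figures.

73.3 hours

f = 1 − e^(−kt)  ⇒  t = −ln(1 − f) / k
t = −ln(1 − 0.79) / 0.02130 = 1.561 / 0.02130 ≈ 73.3 hours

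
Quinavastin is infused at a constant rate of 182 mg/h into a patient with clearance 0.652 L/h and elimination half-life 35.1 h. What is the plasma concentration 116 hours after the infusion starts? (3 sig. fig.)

251 mg/L

Css = rate / CL = 182 / 0.652 = 279.1 mg/L
k = ln 2 / 35.1 = 0.01975 h⁻¹
C(t) = Css (1 − e^(−kt)) = 279.1 × (1 − e^(−2.291)) = 279.1 × 0.8988 ≈ 251 mg/L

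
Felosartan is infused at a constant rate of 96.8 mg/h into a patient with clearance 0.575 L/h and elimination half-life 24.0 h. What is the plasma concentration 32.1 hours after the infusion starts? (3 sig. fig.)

Css = rate / CL = 96.8 / 0.575 = 168.3 µg/mL
k = ln 2 / 24.0 = 0.02888 h⁻¹
C(t) = Css (1 − e^(−kt)) = 168.3 × (1 − e^(−0.9271)) = 168.3 × 0.6043 ≈ 102 µg/mL

102 µg/mL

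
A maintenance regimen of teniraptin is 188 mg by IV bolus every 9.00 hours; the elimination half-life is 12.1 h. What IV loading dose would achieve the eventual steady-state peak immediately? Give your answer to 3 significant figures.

467 mg

k = ln 2 / 12.1 = 0.05728 h⁻¹
Accumulation ratio R = 1 / (1 − e^(−kτ)) = 1 / (1 − e^(−0.05728×9.00)) = 1 / (1 − 0.5972) = 2.482
Loading dose = maintenance dose × R = 188 × 2.482 ≈ 467 mg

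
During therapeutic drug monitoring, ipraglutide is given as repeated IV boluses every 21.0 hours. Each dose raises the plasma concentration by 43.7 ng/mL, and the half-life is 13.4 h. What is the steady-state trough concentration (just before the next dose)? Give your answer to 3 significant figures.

k = ln 2 / 13.4 = 0.05173 h⁻¹
Fraction remaining after one interval: e^(−kτ) = e^(−0.05173 × 21.0) = 0.3375
R = 1 / (1 − 0.3375) = 1.509
Css,max = 43.7 × 1.509 = 65.96 ng/mL
Css,min = Css,max × e^(−kτ) = 65.96 × 0.3375 ≈ 22.3 ng/mL

22.3 ng/mL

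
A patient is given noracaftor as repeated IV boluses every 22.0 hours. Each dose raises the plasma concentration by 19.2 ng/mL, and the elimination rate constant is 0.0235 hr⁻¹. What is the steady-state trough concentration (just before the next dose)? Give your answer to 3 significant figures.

Fraction remaining after one interval: e^(−kτ) = e^(−0.02350 × 22.0) = 0.5963
R = 1 / (1 − 0.5963) = 2.477
Css,max = 19.2 × 2.477 = 47.56 ng/mL
Css,min = Css,max × e^(−kτ) = 47.56 × 0.5963 ≈ 28.4 ng/mL

28.4 ng/mL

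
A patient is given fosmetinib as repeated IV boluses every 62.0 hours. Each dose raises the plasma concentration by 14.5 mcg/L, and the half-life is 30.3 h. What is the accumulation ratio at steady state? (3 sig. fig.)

1.32

k = ln 2 / 30.3 = 0.02288 h⁻¹
Fraction remaining after one interval: e^(−kτ) = e^(−0.02288 × 62.0) = 0.2421
R = 1 / (1 − 0.2421) = 1 / 0.7579 ≈ 1.32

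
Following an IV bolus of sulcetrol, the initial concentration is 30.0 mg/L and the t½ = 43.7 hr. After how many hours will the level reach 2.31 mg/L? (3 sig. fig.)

162 hours

k = ln 2 / 43.7 = 0.01586 hr⁻¹
C(t) = C₀ e^(−kt)  ⇒  t = ln(C₀/C) / k
t = ln(30.0/2.31) / 0.01586 = 2.564 / 0.01586 ≈ 162 hours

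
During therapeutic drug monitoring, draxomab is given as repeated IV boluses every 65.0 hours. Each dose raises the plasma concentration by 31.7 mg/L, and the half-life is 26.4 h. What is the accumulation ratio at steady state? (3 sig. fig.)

k = ln 2 / 26.4 = 0.02626 h⁻¹
Fraction remaining after one interval: e^(−kτ) = e^(−0.02626 × 65.0) = 0.1815
R = 1 / (1 − 0.1815) = 1 / 0.8185 ≈ 1.22

1.22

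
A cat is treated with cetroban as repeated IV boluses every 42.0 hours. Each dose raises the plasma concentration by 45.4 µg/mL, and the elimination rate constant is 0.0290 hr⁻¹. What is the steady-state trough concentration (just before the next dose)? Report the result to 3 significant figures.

19.1 µg/mL

Fraction remaining after one interval: e^(−kτ) = e^(−0.02900 × 42.0) = 0.2958
R = 1 / (1 − 0.2958) = 1.420
Css,max = 45.4 × 1.420 = 64.47 µg/mL
Css,min = Css,max × e^(−kτ) = 64.47 × 0.2958 ≈ 19.1 µg/mL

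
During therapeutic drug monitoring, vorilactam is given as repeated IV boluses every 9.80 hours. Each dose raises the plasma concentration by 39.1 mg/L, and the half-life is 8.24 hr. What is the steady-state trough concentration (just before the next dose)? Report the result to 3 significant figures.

k = ln 2 / 8.24 = 0.08412 hr⁻¹
Fraction remaining after one interval: e^(−kτ) = e^(−0.08412 × 9.80) = 0.4385
R = 1 / (1 − 0.4385) = 1.781
Css,max = 39.1 × 1.781 = 69.64 mg/L
Css,min = Css,max × e^(−kτ) = 69.64 × 0.4385 ≈ 30.5 mg/L

30.5 mg/L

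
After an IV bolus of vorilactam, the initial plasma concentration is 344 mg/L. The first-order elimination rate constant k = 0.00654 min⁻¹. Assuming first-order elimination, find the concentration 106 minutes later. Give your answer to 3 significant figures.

172 mg/L

C(t) = C₀ e^(−kt) = 344 × e^(−0.006540 × 106) = 344 × e^(−0.6932) = 344 × 0.5000 ≈ 172 mg/L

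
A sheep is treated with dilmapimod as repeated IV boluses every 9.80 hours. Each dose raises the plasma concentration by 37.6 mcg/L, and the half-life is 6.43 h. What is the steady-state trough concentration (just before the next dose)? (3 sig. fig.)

20.0 mcg/L

k = ln 2 / 6.43 = 0.1078 h⁻¹
Fraction remaining after one interval: e^(−kτ) = e^(−0.1078 × 9.80) = 0.3477
R = 1 / (1 − 0.3477) = 1.533
Css,max = 37.6 × 1.533 = 57.64 mcg/L
Css,min = Css,max × e^(−kτ) = 57.64 × 0.3477 ≈ 20.0 mcg/L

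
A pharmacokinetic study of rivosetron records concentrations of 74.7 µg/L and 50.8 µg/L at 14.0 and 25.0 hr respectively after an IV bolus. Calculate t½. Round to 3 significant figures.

k = ln(C₁/C₂) / (t₂ − t₁) = ln(74.7/50.8) / (25.0 − 14.0)
  = 0.3856 / 11.00 = 0.03505 hr⁻¹
t½ = ln 2 / k = ln 2 / 0.03505 ≈ 19.8 hours

19.8 hours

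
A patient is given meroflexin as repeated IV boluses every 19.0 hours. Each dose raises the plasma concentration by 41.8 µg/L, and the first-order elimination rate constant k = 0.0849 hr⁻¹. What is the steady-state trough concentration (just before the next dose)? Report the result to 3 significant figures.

10.4 µg/L

Fraction remaining after one interval: e^(−kτ) = e^(−0.08490 × 19.0) = 0.1993
R = 1 / (1 − 0.1993) = 1.249
Css,max = 41.8 × 1.249 = 52.20 µg/L
Css,min = Css,max × e^(−kτ) = 52.20 × 0.1993 ≈ 10.4 µg/L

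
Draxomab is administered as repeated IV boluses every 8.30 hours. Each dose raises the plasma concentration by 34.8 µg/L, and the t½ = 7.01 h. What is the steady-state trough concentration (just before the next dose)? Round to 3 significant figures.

k = ln 2 / 7.01 = 0.09888 h⁻¹
Fraction remaining after one interval: e^(−kτ) = e^(−0.09888 × 8.30) = 0.4401
R = 1 / (1 − 0.4401) = 1.786
Css,max = 34.8 × 1.786 = 62.16 µg/L
Css,min = Css,max × e^(−kτ) = 62.16 × 0.4401 ≈ 27.4 µg/L

27.4 µg/L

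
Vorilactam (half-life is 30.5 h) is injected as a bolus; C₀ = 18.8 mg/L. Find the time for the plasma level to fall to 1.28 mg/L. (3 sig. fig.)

118 hours

k = ln 2 / 30.5 = 0.02273 h⁻¹
C(t) = C₀ e^(−kt)  ⇒  t = ln(C₀/C) / k
t = ln(18.8/1.28) / 0.02273 = 2.687 / 0.02273 ≈ 118 hours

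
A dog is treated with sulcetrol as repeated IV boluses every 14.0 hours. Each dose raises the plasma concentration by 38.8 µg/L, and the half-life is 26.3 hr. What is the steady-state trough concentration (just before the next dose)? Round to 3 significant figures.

k = ln 2 / 26.3 = 0.02636 hr⁻¹
Fraction remaining after one interval: e^(−kτ) = e^(−0.02636 × 14.0) = 0.6914
R = 1 / (1 − 0.6914) = 3.241
Css,max = 38.8 × 3.241 = 125.7 µg/L
Css,min = Css,max × e^(−kτ) = 125.7 × 0.6914 ≈ 86.9 µg/L

86.9 µg/L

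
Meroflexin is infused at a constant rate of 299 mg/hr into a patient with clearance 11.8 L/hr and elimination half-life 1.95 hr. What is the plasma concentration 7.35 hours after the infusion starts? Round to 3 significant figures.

23.5 mg/L

Css = rate / CL = 299 / 11.8 = 25.34 mg/L
k = ln 2 / 1.95 = 0.3555 hr⁻¹
C(t) = Css (1 − e^(−kt)) = 25.34 × (1 − e^(−2.613)) = 25.34 × 0.9267 ≈ 23.5 mg/L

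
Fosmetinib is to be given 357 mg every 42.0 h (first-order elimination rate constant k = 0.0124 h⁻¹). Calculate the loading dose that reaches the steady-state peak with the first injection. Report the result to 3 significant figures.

Accumulation ratio R = 1 / (1 − e^(−kτ)) = 1 / (1 − e^(−0.01240×42.0)) = 1 / (1 − 0.5940) = 2.463
Loading dose = maintenance dose × R = 357 × 2.463 ≈ 879 mg

879 mg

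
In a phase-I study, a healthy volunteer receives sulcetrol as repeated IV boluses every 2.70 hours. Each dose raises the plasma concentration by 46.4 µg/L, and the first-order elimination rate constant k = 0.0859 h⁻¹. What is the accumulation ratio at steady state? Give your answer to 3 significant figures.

4.83

Fraction remaining after one interval: e^(−kτ) = e^(−0.08590 × 2.70) = 0.7930
R = 1 / (1 − 0.7930) = 1 / 0.2070 ≈ 4.83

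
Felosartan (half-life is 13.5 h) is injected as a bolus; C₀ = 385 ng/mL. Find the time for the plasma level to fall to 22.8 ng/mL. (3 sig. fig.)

k = ln 2 / 13.5 = 0.05134 h⁻¹
C(t) = C₀ e^(−kt)  ⇒  t = ln(C₀/C) / k
t = ln(385/22.8) / 0.05134 = 2.826 / 0.05134 ≈ 55.0 hours

55.0 hours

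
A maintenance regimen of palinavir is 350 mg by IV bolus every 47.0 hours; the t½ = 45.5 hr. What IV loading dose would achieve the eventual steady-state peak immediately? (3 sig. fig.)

685 mg

k = ln 2 / 45.5 = 0.01523 hr⁻¹
Accumulation ratio R = 1 / (1 − e^(−kτ)) = 1 / (1 − e^(−0.01523×47.0)) = 1 / (1 − 0.4887) = 1.956
Loading dose = maintenance dose × R = 350 × 1.956 ≈ 685 mg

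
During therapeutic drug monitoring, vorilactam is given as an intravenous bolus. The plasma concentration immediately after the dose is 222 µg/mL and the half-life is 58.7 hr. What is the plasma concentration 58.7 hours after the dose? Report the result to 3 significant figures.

k = ln 2 / 58.7 = 0.01181 hr⁻¹
58.7 hr is 1.000 half-lives, so C = 222 × (1/2)^1.000 = 222 × 0.5000 ≈ 111 µg/mL

111 µg/mL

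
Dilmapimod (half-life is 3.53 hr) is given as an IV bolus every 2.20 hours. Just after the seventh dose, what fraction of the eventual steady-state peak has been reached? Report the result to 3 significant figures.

k = ln 2 / 3.53 = 0.1964 hr⁻¹
f_n = 1 − e^(−nkτ) = 1 − e^(−7 × 0.1964 × 2.20) = 1 − e^(−3.024) = 1 − 0.04861 ≈ 0.951

0.951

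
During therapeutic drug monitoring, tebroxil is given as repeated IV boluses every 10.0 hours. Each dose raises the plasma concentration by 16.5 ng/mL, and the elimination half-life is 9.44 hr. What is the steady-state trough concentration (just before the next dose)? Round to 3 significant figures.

k = ln 2 / 9.44 = 0.07343 hr⁻¹
Fraction remaining after one interval: e^(−kτ) = e^(−0.07343 × 10.0) = 0.4799
R = 1 / (1 − 0.4799) = 1.923
Css,max = 16.5 × 1.923 = 31.72 ng/mL
Css,min = Css,max × e^(−kτ) = 31.72 × 0.4799 ≈ 15.2 ng/mL

15.2 ng/mL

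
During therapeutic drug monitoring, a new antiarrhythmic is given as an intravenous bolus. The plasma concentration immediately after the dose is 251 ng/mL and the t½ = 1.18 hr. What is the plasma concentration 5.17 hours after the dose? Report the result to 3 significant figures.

12.0 ng/mL

k = ln 2 / 1.18 = 0.5874 hr⁻¹
5.17 hr is 4.381 half-lives, so C = 251 × (1/2)^4.381 = 251 × 0.04798 ≈ 12.0 ng/mL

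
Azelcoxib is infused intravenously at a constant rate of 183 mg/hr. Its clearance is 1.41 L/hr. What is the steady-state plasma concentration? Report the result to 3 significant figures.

Css = infusion rate / CL = 183 / 1.41 ≈ 130 mg/L

130 mg/L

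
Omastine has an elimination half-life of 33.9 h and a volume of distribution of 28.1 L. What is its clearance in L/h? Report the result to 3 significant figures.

0.575 L/h

k = ln 2 / t½ = ln 2 / 33.9 = 0.02045 h⁻¹
CL = k · V = 0.02045 × 28.1 ≈ 0.575 L/h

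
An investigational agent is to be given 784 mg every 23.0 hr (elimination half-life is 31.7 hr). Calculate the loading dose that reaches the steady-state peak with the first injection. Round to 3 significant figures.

k = ln 2 / 31.7 = 0.02187 hr⁻¹
Accumulation ratio R = 1 / (1 − e^(−kτ)) = 1 / (1 − e^(−0.02187×23.0)) = 1 / (1 − 0.6048) = 2.530
Loading dose = maintenance dose × R = 784 × 2.530 ≈ 1980 mg

1980 mg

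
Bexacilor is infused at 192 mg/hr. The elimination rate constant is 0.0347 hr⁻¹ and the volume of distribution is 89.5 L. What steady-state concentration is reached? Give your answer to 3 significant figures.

61.8 µg/mL

CL = k · V = 0.0347 × 89.5 = 3.106 L/hr
Css = rate / CL = 192 / 3.106 ≈ 61.8 µg/mL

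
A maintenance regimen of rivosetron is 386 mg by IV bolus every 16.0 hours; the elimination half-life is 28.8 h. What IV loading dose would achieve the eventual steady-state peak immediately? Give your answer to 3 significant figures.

k = ln 2 / 28.8 = 0.02407 h⁻¹
Accumulation ratio R = 1 / (1 − e^(−kτ)) = 1 / (1 − e^(−0.02407×16.0)) = 1 / (1 − 0.6804) = 3.129
Loading dose = maintenance dose × R = 386 × 3.129 ≈ 1210 mg

1210 mg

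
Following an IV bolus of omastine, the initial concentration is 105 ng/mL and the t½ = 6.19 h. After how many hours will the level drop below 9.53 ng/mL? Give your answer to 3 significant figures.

21.4 hours

k = ln 2 / 6.19 = 0.1120 h⁻¹
C(t) = C₀ e^(−kt)  ⇒  t = ln(C₀/C) / k
t = ln(105/9.53) / 0.1120 = 2.400 / 0.1120 ≈ 21.4 hours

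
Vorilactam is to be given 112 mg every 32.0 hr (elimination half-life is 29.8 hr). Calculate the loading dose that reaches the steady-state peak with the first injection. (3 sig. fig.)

k = ln 2 / 29.8 = 0.02326 hr⁻¹
Accumulation ratio R = 1 / (1 − e^(−kτ)) = 1 / (1 − e^(−0.02326×32.0)) = 1 / (1 − 0.4751) = 1.905
Loading dose = maintenance dose × R = 112 × 1.905 ≈ 213 mg

213 mg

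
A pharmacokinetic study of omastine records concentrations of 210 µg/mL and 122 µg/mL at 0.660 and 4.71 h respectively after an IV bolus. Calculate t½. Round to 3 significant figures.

k = ln(C₁/C₂) / (t₂ − t₁) = ln(210/122) / (4.71 − 0.660)
  = 0.5431 / 4.050 = 0.1341 h⁻¹
t½ = ln 2 / k = ln 2 / 0.1341 ≈ 5.17 hours

5.17 hours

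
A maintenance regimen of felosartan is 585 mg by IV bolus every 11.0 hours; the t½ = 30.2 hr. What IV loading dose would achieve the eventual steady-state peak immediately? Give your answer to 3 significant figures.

2620 mg

k = ln 2 / 30.2 = 0.02295 hr⁻¹
Accumulation ratio R = 1 / (1 − e^(−kτ)) = 1 / (1 − e^(−0.02295×11.0)) = 1 / (1 − 0.7769) = 4.482
Loading dose = maintenance dose × R = 585 × 4.482 ≈ 2620 mg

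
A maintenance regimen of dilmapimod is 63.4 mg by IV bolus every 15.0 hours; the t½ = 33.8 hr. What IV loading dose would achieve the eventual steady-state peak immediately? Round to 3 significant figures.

239 mg

k = ln 2 / 33.8 = 0.02051 hr⁻¹
Accumulation ratio R = 1 / (1 − e^(−kτ)) = 1 / (1 − e^(−0.02051×15.0)) = 1 / (1 − 0.7352) = 3.776
Loading dose = maintenance dose × R = 63.4 × 3.776 ≈ 239 mg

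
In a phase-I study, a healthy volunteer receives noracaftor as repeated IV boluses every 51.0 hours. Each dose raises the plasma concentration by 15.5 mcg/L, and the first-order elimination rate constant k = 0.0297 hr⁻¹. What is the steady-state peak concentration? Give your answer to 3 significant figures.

19.9 mcg/L

Fraction remaining after one interval: e^(−kτ) = e^(−0.02970 × 51.0) = 0.2199
R = 1 / (1 − 0.2199) = 1.282
Css,max = 15.5 × 1.282 ≈ 19.9 mcg/L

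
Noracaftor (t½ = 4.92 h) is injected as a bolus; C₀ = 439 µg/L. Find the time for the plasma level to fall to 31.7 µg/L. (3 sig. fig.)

k = ln 2 / 4.92 = 0.1409 h⁻¹
C(t) = C₀ e^(−kt)  ⇒  t = ln(C₀/C) / k
t = ln(439/31.7) / 0.1409 = 2.628 / 0.1409 ≈ 18.7 hours

18.7 hours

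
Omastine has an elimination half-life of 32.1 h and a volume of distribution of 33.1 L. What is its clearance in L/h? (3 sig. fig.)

0.715 L/h

k = ln 2 / t½ = ln 2 / 32.1 = 0.02159 h⁻¹
CL = k · V = 0.02159 × 33.1 ≈ 0.715 L/h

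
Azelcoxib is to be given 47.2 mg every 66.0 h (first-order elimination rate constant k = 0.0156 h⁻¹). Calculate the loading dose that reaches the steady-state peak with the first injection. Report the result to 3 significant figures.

73.4 mg

Accumulation ratio R = 1 / (1 − e^(−kτ)) = 1 / (1 − e^(−0.01560×66.0)) = 1 / (1 − 0.3571) = 1.556
Loading dose = maintenance dose × R = 47.2 × 1.556 ≈ 73.4 mg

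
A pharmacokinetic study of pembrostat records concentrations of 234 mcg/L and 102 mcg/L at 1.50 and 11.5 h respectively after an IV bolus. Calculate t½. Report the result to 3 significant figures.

k = ln(C₁/C₂) / (t₂ − t₁) = ln(234/102) / (11.5 − 1.50)
  = 0.8303 / 10.00 = 0.08303 h⁻¹
t½ = ln 2 / k = ln 2 / 0.08303 ≈ 8.35 hours

8.35 hours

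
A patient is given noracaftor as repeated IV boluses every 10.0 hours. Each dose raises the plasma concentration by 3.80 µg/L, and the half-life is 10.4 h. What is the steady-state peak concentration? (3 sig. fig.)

k = ln 2 / 10.4 = 0.06665 h⁻¹
Fraction remaining after one interval: e^(−kτ) = e^(−0.06665 × 10.0) = 0.5135
R = 1 / (1 − 0.5135) = 2.056
Css,max = 3.80 × 2.056 ≈ 7.81 µg/L

7.81 µg/L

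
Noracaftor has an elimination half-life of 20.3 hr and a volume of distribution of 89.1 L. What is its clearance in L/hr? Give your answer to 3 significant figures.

3.04 L/hr

k = ln 2 / t½ = ln 2 / 20.3 = 0.03415 hr⁻¹
CL = k · V = 0.03415 × 89.1 ≈ 3.04 L/hr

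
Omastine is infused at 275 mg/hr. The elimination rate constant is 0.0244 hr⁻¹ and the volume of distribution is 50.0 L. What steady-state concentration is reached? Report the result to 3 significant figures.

225 µg/mL

CL = k · V = 0.0244 × 50.0 = 1.220 L/hr
Css = rate / CL = 275 / 1.220 ≈ 225 µg/mL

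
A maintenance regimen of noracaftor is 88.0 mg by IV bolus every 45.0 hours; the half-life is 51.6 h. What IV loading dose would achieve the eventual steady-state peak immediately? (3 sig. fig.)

k = ln 2 / 51.6 = 0.01343 h⁻¹
Accumulation ratio R = 1 / (1 − e^(−kτ)) = 1 / (1 − e^(−0.01343×45.0)) = 1 / (1 − 0.5464) = 2.204
Loading dose = maintenance dose × R = 88.0 × 2.204 ≈ 194 mg

194 mg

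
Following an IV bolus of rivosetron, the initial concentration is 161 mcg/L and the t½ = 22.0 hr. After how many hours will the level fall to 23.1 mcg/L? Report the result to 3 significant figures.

k = ln 2 / 22.0 = 0.03151 hr⁻¹
C(t) = C₀ e^(−kt)  ⇒  t = ln(C₀/C) / k
t = ln(161/23.1) / 0.03151 = 1.942 / 0.03151 ≈ 61.6 hours

61.6 hours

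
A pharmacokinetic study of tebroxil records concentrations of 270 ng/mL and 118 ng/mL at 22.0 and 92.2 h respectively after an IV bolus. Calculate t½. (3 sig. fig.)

58.8 hours

k = ln(C₁/C₂) / (t₂ − t₁) = ln(270/118) / (92.2 − 22.0)
  = 0.8277 / 70.20 = 0.01179 h⁻¹
t½ = ln 2 / k = ln 2 / 0.01179 ≈ 58.8 hours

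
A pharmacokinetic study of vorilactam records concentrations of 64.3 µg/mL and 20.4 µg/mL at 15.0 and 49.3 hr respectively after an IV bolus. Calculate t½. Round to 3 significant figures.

20.7 hours

k = ln(C₁/C₂) / (t₂ − t₁) = ln(64.3/20.4) / (49.3 − 15.0)
  = 1.148 / 34.30 = 0.03347 hr⁻¹
t½ = ln 2 / k = ln 2 / 0.03347 ≈ 20.7 hours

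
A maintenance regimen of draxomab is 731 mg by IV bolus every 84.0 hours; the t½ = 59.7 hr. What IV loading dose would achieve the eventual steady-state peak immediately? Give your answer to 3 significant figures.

k = ln 2 / 59.7 = 0.01161 hr⁻¹
Accumulation ratio R = 1 / (1 − e^(−kτ)) = 1 / (1 − e^(−0.01161×84.0)) = 1 / (1 − 0.3771) = 1.605
Loading dose = maintenance dose × R = 731 × 1.605 ≈ 1170 mg

1170 mg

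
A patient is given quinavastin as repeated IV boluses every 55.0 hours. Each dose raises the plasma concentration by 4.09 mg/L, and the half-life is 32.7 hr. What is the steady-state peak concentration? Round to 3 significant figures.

k = ln 2 / 32.7 = 0.02120 hr⁻¹
Fraction remaining after one interval: e^(−kτ) = e^(−0.02120 × 55.0) = 0.3117
R = 1 / (1 − 0.3117) = 1.453
Css,max = 4.09 × 1.453 ≈ 5.94 mg/L

5.94 mg/L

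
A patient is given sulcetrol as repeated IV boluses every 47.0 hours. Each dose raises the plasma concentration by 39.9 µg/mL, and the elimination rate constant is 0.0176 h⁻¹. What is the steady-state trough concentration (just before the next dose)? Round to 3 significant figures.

Fraction remaining after one interval: e^(−kτ) = e^(−0.01760 × 47.0) = 0.4373
R = 1 / (1 − 0.4373) = 1.777
Css,max = 39.9 × 1.777 = 70.90 µg/mL
Css,min = Css,max × e^(−kτ) = 70.90 × 0.4373 ≈ 31.0 µg/mL

31.0 µg/mL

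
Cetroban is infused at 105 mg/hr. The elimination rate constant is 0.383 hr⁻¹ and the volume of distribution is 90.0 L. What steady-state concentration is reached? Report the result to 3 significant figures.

3.05 mg/L

CL = k · V = 0.383 × 90.0 = 34.47 L/hr
Css = rate / CL = 105 / 34.47 ≈ 3.05 mg/L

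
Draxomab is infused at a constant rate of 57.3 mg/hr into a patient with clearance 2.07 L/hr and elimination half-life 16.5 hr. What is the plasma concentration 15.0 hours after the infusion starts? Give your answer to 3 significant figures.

12.9 mg/L

Css = rate / CL = 57.3 / 2.07 = 27.68 mg/L
k = ln 2 / 16.5 = 0.04201 hr⁻¹
C(t) = Css (1 − e^(−kt)) = 27.68 × (1 − e^(−0.6301)) = 27.68 × 0.4675 ≈ 12.9 mg/L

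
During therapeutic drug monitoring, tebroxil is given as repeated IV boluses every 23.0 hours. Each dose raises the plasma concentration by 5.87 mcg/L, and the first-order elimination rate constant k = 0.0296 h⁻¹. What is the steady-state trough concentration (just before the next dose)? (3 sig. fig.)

6.02 mcg/L

Fraction remaining after one interval: e^(−kτ) = e^(−0.02960 × 23.0) = 0.5062
R = 1 / (1 − 0.5062) = 2.025
Css,max = 5.87 × 2.025 = 11.89 mcg/L
Css,min = Css,max × e^(−kτ) = 11.89 × 0.5062 ≈ 6.02 mcg/L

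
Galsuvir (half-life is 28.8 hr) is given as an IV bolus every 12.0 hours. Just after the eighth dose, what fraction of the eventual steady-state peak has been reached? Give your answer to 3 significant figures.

k = ln 2 / 28.8 = 0.02407 hr⁻¹
f_n = 1 − e^(−nkτ) = 1 − e^(−8 × 0.02407 × 12.0) = 1 − e^(−2.310) = 1 − 0.09921 ≈ 0.901

0.901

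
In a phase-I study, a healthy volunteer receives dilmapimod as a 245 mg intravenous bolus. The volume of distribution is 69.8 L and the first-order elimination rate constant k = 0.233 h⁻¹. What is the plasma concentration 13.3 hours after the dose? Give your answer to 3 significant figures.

C₀ = dose / V = 245 / 69.8 = 3.510 mg/L
C(t) = C₀ e^(−kt) = 3.510 × e^(−0.2330 × 13.3) = 3.510 × e^(−3.099) = 3.510 × 0.04510 ≈ 0.158 mg/L

0.158 mg/L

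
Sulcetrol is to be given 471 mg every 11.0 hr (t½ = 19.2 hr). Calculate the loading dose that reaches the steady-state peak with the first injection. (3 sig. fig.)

k = ln 2 / 19.2 = 0.03610 hr⁻¹
Accumulation ratio R = 1 / (1 − e^(−kτ)) = 1 / (1 − e^(−0.03610×11.0)) = 1 / (1 − 0.6723) = 3.051
Loading dose = maintenance dose × R = 471 × 3.051 ≈ 1440 mg

1440 mg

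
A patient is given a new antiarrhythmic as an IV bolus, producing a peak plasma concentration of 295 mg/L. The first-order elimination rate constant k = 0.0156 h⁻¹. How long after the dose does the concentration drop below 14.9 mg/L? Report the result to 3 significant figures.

C(t) = C₀ e^(−kt)  ⇒  t = ln(C₀/C) / k
t = ln(295/14.9) / 0.01560 = 2.986 / 0.01560 ≈ 191 hours

191 hours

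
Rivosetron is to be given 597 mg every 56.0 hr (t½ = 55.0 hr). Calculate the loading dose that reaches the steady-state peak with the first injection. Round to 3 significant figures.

k = ln 2 / 55.0 = 0.01260 hr⁻¹
Accumulation ratio R = 1 / (1 − e^(−kτ)) = 1 / (1 − e^(−0.01260×56.0)) = 1 / (1 − 0.4937) = 1.975
Loading dose = maintenance dose × R = 597 × 1.975 ≈ 1180 mg

1180 mg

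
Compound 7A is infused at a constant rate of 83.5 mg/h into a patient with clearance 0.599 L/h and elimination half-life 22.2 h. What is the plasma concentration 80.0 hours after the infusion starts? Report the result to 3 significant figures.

128 µg/mL

Css = rate / CL = 83.5 / 0.599 = 139.4 µg/mL
k = ln 2 / 22.2 = 0.03122 h⁻¹
C(t) = Css (1 − e^(−kt)) = 139.4 × (1 − e^(−2.498)) = 139.4 × 0.9177 ≈ 128 µg/mL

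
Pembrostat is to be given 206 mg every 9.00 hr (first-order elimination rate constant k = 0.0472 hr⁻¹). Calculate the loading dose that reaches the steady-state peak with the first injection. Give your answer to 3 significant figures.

Accumulation ratio R = 1 / (1 − e^(−kτ)) = 1 / (1 − e^(−0.04720×9.00)) = 1 / (1 − 0.6539) = 2.889
Loading dose = maintenance dose × R = 206 × 2.889 ≈ 595 mg

595 mg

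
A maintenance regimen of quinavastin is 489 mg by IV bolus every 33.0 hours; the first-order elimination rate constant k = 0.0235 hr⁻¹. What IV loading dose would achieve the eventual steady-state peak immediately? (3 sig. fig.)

Accumulation ratio R = 1 / (1 − e^(−kτ)) = 1 / (1 − e^(−0.02350×33.0)) = 1 / (1 − 0.4605) = 1.853
Loading dose = maintenance dose × R = 489 × 1.853 ≈ 906 mg

906 mg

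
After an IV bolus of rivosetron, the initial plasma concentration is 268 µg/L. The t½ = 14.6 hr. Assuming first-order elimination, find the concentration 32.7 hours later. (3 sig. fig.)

k = ln 2 / 14.6 = 0.04748 hr⁻¹
32.7 hr is 2.240 half-lives, so C = 268 × (1/2)^2.240 = 268 × 0.2117 ≈ 56.7 µg/L

56.7 µg/L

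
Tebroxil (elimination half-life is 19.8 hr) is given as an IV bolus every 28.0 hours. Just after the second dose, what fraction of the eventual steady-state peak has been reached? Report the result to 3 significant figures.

0.859

k = ln 2 / 19.8 = 0.03501 hr⁻¹
f_n = 1 − e^(−nkτ) = 1 − e^(−2 × 0.03501 × 28.0) = 1 − e^(−1.960) = 1 − 0.1408 ≈ 0.859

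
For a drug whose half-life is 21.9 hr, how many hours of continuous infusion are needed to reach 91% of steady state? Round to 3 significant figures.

76.1 hours

k = ln 2 / 21.9 = 0.03165 hr⁻¹
f = 1 − e^(−kt)  ⇒  t = −ln(1 − f) / k
t = −ln(1 − 0.91) / 0.03165 = 2.408 / 0.03165 ≈ 76.1 hours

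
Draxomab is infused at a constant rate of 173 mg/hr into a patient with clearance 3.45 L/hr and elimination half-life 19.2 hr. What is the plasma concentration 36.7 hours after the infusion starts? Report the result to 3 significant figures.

36.8 mg/L

Css = rate / CL = 173 / 3.45 = 50.14 mg/L
k = ln 2 / 19.2 = 0.03610 hr⁻¹
C(t) = Css (1 − e^(−kt)) = 50.14 × (1 − e^(−1.325)) = 50.14 × 0.7342 ≈ 36.8 mg/L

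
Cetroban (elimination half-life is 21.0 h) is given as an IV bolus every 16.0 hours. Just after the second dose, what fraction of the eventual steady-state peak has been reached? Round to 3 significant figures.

k = ln 2 / 21.0 = 0.03301 h⁻¹
f_n = 1 − e^(−nkτ) = 1 − e^(−2 × 0.03301 × 16.0) = 1 − e^(−1.056) = 1 − 0.3478 ≈ 0.652

0.652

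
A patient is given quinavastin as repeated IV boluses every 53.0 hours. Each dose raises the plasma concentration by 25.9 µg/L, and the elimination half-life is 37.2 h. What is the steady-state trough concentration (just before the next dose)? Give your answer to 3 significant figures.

k = ln 2 / 37.2 = 0.01863 h⁻¹
Fraction remaining after one interval: e^(−kτ) = e^(−0.01863 × 53.0) = 0.3725
R = 1 / (1 − 0.3725) = 1.594
Css,max = 25.9 × 1.594 = 41.27 µg/L
Css,min = Css,max × e^(−kτ) = 41.27 × 0.3725 ≈ 15.4 µg/L

15.4 µg/L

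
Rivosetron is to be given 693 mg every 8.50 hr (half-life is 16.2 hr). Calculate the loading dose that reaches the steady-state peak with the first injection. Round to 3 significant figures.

2270 mg

k = ln 2 / 16.2 = 0.04279 hr⁻¹
Accumulation ratio R = 1 / (1 − e^(−kτ)) = 1 / (1 − e^(−0.04279×8.50)) = 1 / (1 − 0.6951) = 3.280
Loading dose = maintenance dose × R = 693 × 3.280 ≈ 2270 mg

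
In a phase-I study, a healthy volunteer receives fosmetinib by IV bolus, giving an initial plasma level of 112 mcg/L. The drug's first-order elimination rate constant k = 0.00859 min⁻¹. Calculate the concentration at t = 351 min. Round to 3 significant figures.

5.49 mcg/L

C(t) = C₀ e^(−kt) = 112 × e^(−0.008590 × 351) = 112 × e^(−3.015) = 112 × 0.04904 ≈ 5.49 mcg/L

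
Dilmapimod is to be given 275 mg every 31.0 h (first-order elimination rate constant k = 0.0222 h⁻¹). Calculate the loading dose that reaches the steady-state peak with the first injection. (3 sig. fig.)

553 mg

Accumulation ratio R = 1 / (1 − e^(−kτ)) = 1 / (1 − e^(−0.02220×31.0)) = 1 / (1 − 0.5025) = 2.010
Loading dose = maintenance dose × R = 275 × 2.010 ≈ 553 mg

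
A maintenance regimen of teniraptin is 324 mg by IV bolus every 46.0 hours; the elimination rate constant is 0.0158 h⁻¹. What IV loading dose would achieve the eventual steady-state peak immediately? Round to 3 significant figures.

Accumulation ratio R = 1 / (1 − e^(−kτ)) = 1 / (1 − e^(−0.01580×46.0)) = 1 / (1 − 0.4835) = 1.936
Loading dose = maintenance dose × R = 324 × 1.936 ≈ 627 mg

627 mg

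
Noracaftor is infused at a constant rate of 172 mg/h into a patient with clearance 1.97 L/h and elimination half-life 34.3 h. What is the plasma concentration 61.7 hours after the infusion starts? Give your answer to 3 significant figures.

Css = rate / CL = 172 / 1.97 = 87.31 µg/mL
k = ln 2 / 34.3 = 0.02021 h⁻¹
C(t) = Css (1 − e^(−kt)) = 87.31 × (1 − e^(−1.247)) = 87.31 × 0.7126 ≈ 62.2 µg/mL

62.2 µg/mL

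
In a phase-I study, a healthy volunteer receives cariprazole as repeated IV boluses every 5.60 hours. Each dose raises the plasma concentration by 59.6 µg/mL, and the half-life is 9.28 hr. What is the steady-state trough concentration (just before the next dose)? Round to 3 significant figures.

115 µg/mL

k = ln 2 / 9.28 = 0.07469 hr⁻¹
Fraction remaining after one interval: e^(−kτ) = e^(−0.07469 × 5.60) = 0.6582
R = 1 / (1 − 0.6582) = 2.926
Css,max = 59.6 × 2.926 = 174.4 µg/mL
Css,min = Css,max × e^(−kτ) = 174.4 × 0.6582 ≈ 115 µg/mL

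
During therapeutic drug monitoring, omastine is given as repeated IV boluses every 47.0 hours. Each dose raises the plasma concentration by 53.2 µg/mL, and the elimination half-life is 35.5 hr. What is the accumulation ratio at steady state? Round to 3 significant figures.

1.67

k = ln 2 / 35.5 = 0.01953 hr⁻¹
Fraction remaining after one interval: e^(−kτ) = e^(−0.01953 × 47.0) = 0.3994
R = 1 / (1 − 0.3994) = 1 / 0.6006 ≈ 1.67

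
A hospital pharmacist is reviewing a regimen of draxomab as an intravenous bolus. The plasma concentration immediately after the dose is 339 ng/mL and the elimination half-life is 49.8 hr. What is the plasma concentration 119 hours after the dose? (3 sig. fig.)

k = ln 2 / 49.8 = 0.01392 hr⁻¹
119 hr is 2.390 half-lives, so C = 339 × (1/2)^2.390 = 339 × 0.1908 ≈ 64.7 ng/mL

64.7 ng/mL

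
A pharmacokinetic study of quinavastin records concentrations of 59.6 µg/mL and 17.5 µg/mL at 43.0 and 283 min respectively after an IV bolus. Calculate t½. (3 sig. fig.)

k = ln(C₁/C₂) / (t₂ − t₁) = ln(59.6/17.5) / (283 − 43.0)
  = 1.225 / 240.0 = 0.005106 min⁻¹
t½ = ln 2 / k = ln 2 / 0.005106 ≈ 136 minutes

136 minutes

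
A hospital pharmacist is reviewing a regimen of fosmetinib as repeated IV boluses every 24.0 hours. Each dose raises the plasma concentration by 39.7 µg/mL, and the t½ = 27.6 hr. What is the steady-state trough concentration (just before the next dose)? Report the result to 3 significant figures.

48.0 µg/mL

k = ln 2 / 27.6 = 0.02511 hr⁻¹
Fraction remaining after one interval: e^(−kτ) = e^(−0.02511 × 24.0) = 0.5473
R = 1 / (1 − 0.5473) = 2.209
Css,max = 39.7 × 2.209 = 87.70 µg/mL
Css,min = Css,max × e^(−kτ) = 87.70 × 0.5473 ≈ 48.0 µg/mL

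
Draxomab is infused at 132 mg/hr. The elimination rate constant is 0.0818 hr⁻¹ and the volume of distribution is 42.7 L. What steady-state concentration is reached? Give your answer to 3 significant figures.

37.8 mg/L

CL = k · V = 0.0818 × 42.7 = 3.493 L/hr
Css = rate / CL = 132 / 3.493 ≈ 37.8 mg/L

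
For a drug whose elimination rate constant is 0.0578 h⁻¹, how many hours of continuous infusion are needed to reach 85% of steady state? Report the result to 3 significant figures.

f = 1 − e^(−kt)  ⇒  t = −ln(1 − f) / k
t = −ln(1 − 0.85) / 0.05780 = 1.897 / 0.05780 ≈ 32.8 hours

32.8 hours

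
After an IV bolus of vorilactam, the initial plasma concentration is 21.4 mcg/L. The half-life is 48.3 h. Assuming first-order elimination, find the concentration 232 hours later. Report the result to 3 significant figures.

0.766 mcg/L

k = ln 2 / 48.3 = 0.01435 h⁻¹
232 h is 4.803 half-lives, so C = 21.4 × (1/2)^4.803 = 21.4 × 0.03581 ≈ 0.766 mcg/L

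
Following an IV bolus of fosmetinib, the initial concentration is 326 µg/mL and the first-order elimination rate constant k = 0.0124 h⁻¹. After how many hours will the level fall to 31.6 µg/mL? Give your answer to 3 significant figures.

188 hours

C(t) = C₀ e^(−kt)  ⇒  t = ln(C₀/C) / k
t = ln(326/31.6) / 0.01240 = 2.334 / 0.01240 ≈ 188 hours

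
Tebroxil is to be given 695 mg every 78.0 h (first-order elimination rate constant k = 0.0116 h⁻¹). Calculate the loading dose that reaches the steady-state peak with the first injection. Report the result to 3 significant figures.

1170 mg

Accumulation ratio R = 1 / (1 − e^(−kτ)) = 1 / (1 − e^(−0.01160×78.0)) = 1 / (1 − 0.4046) = 1.680
Loading dose = maintenance dose × R = 695 × 1.680 ≈ 1170 mg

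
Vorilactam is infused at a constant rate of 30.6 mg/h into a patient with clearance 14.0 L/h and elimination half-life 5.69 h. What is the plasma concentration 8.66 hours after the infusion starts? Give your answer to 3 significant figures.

Css = rate / CL = 30.6 / 14.0 = 2.186 µg/mL
k = ln 2 / 5.69 = 0.1218 h⁻¹
C(t) = Css (1 − e^(−kt)) = 2.186 × (1 − e^(−1.055)) = 2.186 × 0.6518 ≈ 1.42 µg/mL

1.42 µg/mL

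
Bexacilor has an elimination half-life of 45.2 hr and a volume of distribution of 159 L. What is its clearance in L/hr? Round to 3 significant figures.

2.44 L/hr

k = ln 2 / t½ = ln 2 / 45.2 = 0.01534 hr⁻¹
CL = k · V = 0.01534 × 159 ≈ 2.44 L/hr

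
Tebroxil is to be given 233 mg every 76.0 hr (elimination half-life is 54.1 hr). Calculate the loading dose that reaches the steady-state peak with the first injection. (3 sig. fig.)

374 mg

k = ln 2 / 54.1 = 0.01281 hr⁻¹
Accumulation ratio R = 1 / (1 − e^(−kτ)) = 1 / (1 − e^(−0.01281×76.0)) = 1 / (1 − 0.3777) = 1.607
Loading dose = maintenance dose × R = 233 × 1.607 ≈ 374 mg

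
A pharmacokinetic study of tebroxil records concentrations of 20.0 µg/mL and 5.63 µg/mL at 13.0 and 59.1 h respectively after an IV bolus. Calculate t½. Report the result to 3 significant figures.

k = ln(C₁/C₂) / (t₂ − t₁) = ln(20.0/5.63) / (59.1 − 13.0)
  = 1.268 / 46.10 = 0.02750 h⁻¹
t½ = ln 2 / k = ln 2 / 0.02750 ≈ 25.2 hours

25.2 hours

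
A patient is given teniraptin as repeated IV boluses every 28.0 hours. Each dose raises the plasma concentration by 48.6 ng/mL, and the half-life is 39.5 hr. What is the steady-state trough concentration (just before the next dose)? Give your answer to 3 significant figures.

k = ln 2 / 39.5 = 0.01755 hr⁻¹
Fraction remaining after one interval: e^(−kτ) = e^(−0.01755 × 28.0) = 0.6118
R = 1 / (1 − 0.6118) = 2.576
Css,max = 48.6 × 2.576 = 125.2 ng/mL
Css,min = Css,max × e^(−kτ) = 125.2 × 0.6118 ≈ 76.6 ng/mL

76.6 ng/mL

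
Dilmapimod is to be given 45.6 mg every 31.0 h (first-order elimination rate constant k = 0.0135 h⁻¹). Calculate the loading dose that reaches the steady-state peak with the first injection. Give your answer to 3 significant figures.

133 mg

Accumulation ratio R = 1 / (1 − e^(−kτ)) = 1 / (1 − e^(−0.01350×31.0)) = 1 / (1 − 0.6580) = 2.924
Loading dose = maintenance dose × R = 45.6 × 2.924 ≈ 133 mg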